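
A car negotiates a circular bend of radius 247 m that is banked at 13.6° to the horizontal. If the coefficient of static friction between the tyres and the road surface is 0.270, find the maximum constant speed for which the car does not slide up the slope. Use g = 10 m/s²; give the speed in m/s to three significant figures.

36.8 m/s

At the maximum speed, friction acts down the slope at its limiting value f = μN. Radially (horizontal, toward centre): N sinθ + μN cosθ = mv²/r. Vertically: N cosθ − μN sinθ = mg.
Dividing: v² = r g (sinθ + μcosθ)/(cosθ − μsinθ).
sinθ + μcosθ = 0.2351 + 0.270×0.9720 = 0.4976; cosθ − μsinθ = 0.9720 − 0.270×0.2351 = 0.9085.
v² = 247 × 10.0 × 0.4976/0.9085 = 1353 m²/s², so v = 36.78 m/s.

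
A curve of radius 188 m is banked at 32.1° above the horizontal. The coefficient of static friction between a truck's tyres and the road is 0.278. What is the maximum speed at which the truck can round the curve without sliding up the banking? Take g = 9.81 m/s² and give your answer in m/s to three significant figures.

At the maximum speed, friction acts down the slope at its limiting value f = μN. Radially (horizontal, toward centre): N sinθ + μN cosθ = mv²/r. Vertically: N cosθ − μN sinθ = mg.
Dividing: v² = r g (sinθ + μcosθ)/(cosθ − μsinθ).
sinθ + μcosθ = 0.5314 + 0.278×0.8471 = 0.7669; cosθ − μsinθ = 0.8471 − 0.278×0.5314 = 0.6994.
v² = 188 × 9.81 × 0.7669/0.6994 = 2022 m²/s², so v = 44.97 m/s.

45.0 m/s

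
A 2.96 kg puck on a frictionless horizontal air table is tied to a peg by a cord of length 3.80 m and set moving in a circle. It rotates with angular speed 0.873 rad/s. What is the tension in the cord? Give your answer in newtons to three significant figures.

8.57 N

v = ωr = 0.873 × 3.80 = 3.317 m/s.
The tension is the only horizontal force, so it supplies the full centripetal force: T = m v²/r = 2.96 × (3.317)²/3.80 = 2.96 × 11.01/3.80 = 8.572 N.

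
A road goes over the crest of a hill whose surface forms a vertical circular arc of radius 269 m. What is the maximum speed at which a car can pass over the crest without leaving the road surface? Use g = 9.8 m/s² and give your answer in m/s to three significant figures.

51.3 m/s

At the crest the centre of the circle is below the car, so the net downward (centripetal) force is mg − N = mv²/r.
The car leaves the road when N → 0, giving v_max = √(g r) = √(9.8 × 269) = 51.34 m/s.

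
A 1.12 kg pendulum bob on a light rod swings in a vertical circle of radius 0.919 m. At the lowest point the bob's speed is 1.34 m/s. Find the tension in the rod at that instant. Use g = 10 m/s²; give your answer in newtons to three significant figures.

At the lowest point, T points up (toward the centre) and the weight mg points down (away from the centre), so the net inward force is T − mg = mv²/r.
T = m(v²/r + g) = 1.12 × ((1.34)²/0.919 + 10.0) = 1.12 × (1.954 + 10.0) = 1.12 × 11.95 = 13.39 N.

13.4 N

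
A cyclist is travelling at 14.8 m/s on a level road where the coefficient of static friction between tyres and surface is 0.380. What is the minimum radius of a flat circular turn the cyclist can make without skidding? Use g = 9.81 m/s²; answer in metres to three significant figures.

58.8 m

At the limit, μ_s m g = m v²/r, so r_min = v²/(μ_s g) = (14.8)²/(0.380 × 9.81) = 219.0/3.728 = 58.76 m.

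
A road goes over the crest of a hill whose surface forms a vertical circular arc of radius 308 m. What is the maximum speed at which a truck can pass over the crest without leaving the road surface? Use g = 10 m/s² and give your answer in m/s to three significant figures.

55.5 m/s

At the crest the centre of the circle is below the truck, so the net downward (centripetal) force is mg − N = mv²/r.
The truck leaves the road when N → 0, giving v_max = √(g r) = √(10.0 × 308) = 55.50 m/s.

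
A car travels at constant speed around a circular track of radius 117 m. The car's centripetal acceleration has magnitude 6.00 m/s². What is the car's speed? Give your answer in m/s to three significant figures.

a_c = v²/r ⇒ v = √(a_c · r) = √(6.00 × 117) = √702.0 = 26.50 m/s.

26.5 m/s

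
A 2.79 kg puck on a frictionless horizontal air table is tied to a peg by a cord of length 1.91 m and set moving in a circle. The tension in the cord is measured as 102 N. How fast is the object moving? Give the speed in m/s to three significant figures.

8.36 m/s

T = m v²/r ⇒ v = √(T r / m) = √(102 × 1.91 / 2.79) = √69.83 = 8.356 m/s.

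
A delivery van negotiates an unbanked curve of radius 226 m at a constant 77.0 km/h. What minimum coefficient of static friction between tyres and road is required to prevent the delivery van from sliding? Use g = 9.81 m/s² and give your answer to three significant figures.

0.206

v = 77.0/3.6 = 21.39 m/s.
Friction provides the centripetal force: μ_s m g = m v²/r, so μ_s = v²/(g r) = (21.39)²/(9.81 × 226) = 457.5/2217 = 0.2063.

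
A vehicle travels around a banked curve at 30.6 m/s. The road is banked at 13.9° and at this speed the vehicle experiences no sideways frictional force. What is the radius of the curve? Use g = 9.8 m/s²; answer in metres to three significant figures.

Frictionless banking: tanθ = v²/(rg), so r = v²/(g tanθ).
r = (30.6)²/(9.8 × tan 13.9°) = 936.4/(9.8 × 0.2475) = 936.4/2.425 = 386.1 m.

386 m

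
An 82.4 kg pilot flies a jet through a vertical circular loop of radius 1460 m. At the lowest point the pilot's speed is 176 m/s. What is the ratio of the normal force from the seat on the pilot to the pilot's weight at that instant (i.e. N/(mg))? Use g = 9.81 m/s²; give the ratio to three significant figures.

At the bottom, N − mg = mv²/r, so N = m(v²/r + g) and N/(mg) = v²/(rg) + 1 = (176)²/(1460 × 9.81) + 1 = 2.163 + 1 = 3.163.

3.16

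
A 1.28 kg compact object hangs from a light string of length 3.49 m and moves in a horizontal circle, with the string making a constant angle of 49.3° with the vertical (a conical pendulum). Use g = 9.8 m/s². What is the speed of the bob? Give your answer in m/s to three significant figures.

The radius of the circle is r = L sinθ = 3.49 × sin 49.3° = 2.646 m.
Horizontally T sinθ = mv²/r and vertically T cosθ = mg, so tanθ = v²/(rg).
v = √(r g tanθ) = √(2.646 × 9.8 × 1.163) = √30.15 = 5.491 m/s.

5.49 m/s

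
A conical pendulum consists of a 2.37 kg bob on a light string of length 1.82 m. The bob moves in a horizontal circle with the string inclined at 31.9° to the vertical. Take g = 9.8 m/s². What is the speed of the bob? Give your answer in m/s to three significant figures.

The radius of the circle is r = L sinθ = 1.82 × sin 31.9° = 0.9618 m.
Horizontally T sinθ = mv²/r and vertically T cosθ = mg, so tanθ = v²/(rg).
v = √(r g tanθ) = √(0.9618 × 9.8 × 0.6224) = √5.867 = 2.422 m/s.

2.42 m/s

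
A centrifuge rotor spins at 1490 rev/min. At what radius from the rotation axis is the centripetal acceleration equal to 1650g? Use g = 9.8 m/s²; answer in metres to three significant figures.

ω = 1490 rev/min × 2π/60 = 156.0 rad/s.
a_c = ω²r = 1650g ⇒ r = 1650 × 9.8 / (156.0)² = 16170/24350 = 0.6642 m.

0.664 m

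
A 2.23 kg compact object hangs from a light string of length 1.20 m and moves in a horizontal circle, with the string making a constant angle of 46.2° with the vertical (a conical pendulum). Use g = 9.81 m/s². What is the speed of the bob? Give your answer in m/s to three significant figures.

The radius of the circle is r = L sinθ = 1.20 × sin 46.2° = 0.8661 m.
Horizontally T sinθ = mv²/r and vertically T cosθ = mg, so tanθ = v²/(rg).
v = √(r g tanθ) = √(0.8661 × 9.81 × 1.043) = √8.860 = 2.977 m/s.

2.98 m/s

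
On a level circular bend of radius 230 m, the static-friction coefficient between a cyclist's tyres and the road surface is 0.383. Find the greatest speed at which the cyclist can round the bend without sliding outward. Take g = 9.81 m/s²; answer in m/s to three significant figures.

29.4 m/s

On a flat curve, static friction is the only horizontal force, so it must supply the full centripetal force: μ_s m g = m v²/r.
Mass cancels: v_max = √(μ_s g r) = √(0.383 × 9.81 × 230) = √864.2 = 29.40 m/s.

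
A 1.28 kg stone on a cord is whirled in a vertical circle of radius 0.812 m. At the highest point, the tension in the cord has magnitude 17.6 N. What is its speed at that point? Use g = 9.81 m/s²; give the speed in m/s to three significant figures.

4.37 m/s

At the top, T + mg = mv²/r, so v = √(r(T/m + g)) = √(0.812 × (17.6/1.28 + 9.81)) = √(0.812 × 23.56) = √19.13 = 4.374 m/s.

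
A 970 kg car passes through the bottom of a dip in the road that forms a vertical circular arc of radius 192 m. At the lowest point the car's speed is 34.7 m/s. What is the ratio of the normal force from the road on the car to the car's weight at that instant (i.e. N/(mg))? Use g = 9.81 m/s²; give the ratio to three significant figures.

At the bottom, N − mg = mv²/r, so N = m(v²/r + g) and N/(mg) = v²/(rg) + 1 = (34.7)²/(192 × 9.81) + 1 = 0.6393 + 1 = 1.639.

1.64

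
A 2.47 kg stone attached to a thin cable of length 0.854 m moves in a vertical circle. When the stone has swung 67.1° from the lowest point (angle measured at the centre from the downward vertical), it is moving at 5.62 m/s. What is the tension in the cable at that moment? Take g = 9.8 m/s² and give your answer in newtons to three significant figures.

Take the radial direction toward the centre of the circle as positive. The component of the weight along the string toward the centre is −mg cos φ (φ measured from the bottom), so Newton's second law along the string gives T − mg cos φ = m v²/r.
cos 67.1° = 0.3891, so T = m(v²/r + g cos φ) = 2.47 × ((5.62)²/0.854 + 9.8 × 0.3891) = 2.47 × (36.98 + (3.813)) = 2.47 × 40.80 = 100.8 N.

101 N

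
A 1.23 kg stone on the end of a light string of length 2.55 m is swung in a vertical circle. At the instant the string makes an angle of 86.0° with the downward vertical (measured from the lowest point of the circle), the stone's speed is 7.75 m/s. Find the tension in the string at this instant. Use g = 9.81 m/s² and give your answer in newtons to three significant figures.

29.8 N

Take the radial direction toward the centre of the circle as positive. The component of the weight along the string toward the centre is −mg cos φ (φ measured from the bottom), so Newton's second law along the string gives T − mg cos φ = m v²/r.
cos 86.0° = 0.06976, so T = m(v²/r + g cos φ) = 1.23 × ((7.75)²/2.55 + 9.81 × 0.06976) = 1.23 × (23.55 + (0.6843)) = 1.23 × 24.24 = 29.81 N.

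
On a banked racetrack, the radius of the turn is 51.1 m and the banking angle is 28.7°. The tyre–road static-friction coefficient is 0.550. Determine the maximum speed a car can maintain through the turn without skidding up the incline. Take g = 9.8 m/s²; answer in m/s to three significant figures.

28.0 m/s

At the maximum speed, friction acts down the slope at its limiting value f = μN. Radially (horizontal, toward centre): N sinθ + μN cosθ = mv²/r. Vertically: N cosθ − μN sinθ = mg.
Dividing: v² = r g (sinθ + μcosθ)/(cosθ − μsinθ).
sinθ + μcosθ = 0.4802 + 0.550×0.8771 = 0.9627; cosθ − μsinθ = 0.8771 − 0.550×0.4802 = 0.6130.
v² = 51.1 × 9.8 × 0.9627/0.6130 = 786.4 m²/s², so v = 28.04 m/s.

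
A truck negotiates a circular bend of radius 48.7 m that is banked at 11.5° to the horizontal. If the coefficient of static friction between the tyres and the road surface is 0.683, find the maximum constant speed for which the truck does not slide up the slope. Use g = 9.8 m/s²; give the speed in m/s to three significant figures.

22.2 m/s

At the maximum speed, friction acts down the slope at its limiting value f = μN. Radially (horizontal, toward centre): N sinθ + μN cosθ = mv²/r. Vertically: N cosθ − μN sinθ = mg.
Dividing: v² = r g (sinθ + μcosθ)/(cosθ − μsinθ).
sinθ + μcosθ = 0.1994 + 0.683×0.9799 = 0.8687; cosθ − μsinθ = 0.9799 − 0.683×0.1994 = 0.8438.
v² = 48.7 × 9.8 × 0.8687/0.8438 = 491.3 m²/s², so v = 22.17 m/s.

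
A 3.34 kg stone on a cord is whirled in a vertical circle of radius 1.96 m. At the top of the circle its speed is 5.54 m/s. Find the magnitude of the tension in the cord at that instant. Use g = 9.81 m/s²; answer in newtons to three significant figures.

At the top, both T and the weight mg point inward (toward the centre), so T + mg = mv²/r.
T = m(v²/r − g) = 3.34 × ((5.54)²/1.96 − 9.81) = 3.34 × (15.66 − 9.81) = 3.34 × 5.849 = 19.54 N.

19.5 N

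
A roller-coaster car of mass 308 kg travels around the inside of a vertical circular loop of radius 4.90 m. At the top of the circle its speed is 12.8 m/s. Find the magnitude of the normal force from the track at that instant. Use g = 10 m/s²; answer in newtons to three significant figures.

At the top, both N and the weight mg point inward (toward the centre), so N + mg = mv²/r.
N = m(v²/r − g) = 308 × ((12.8)²/4.90 − 10.0) = 308 × (33.44 − 10.0) = 308 × 23.44 = 7219 N.

7220 N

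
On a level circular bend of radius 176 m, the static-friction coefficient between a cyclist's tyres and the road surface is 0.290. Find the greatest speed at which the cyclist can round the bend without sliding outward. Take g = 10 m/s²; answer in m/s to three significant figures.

22.6 m/s

The only inward force on a level bend is static friction, so at the limit f_s = μ_s N = μ_s m g = m v²/r.
Mass cancels: v_max = √(μ_s g r) = √(0.290 × 10.0 × 176) = √510.4 = 22.59 m/s.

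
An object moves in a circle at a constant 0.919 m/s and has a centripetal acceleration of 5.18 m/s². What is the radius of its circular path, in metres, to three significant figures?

0.163 m

a_c = v²/r ⇒ r = v²/a_c = (0.919)²/5.18 = 0.8446/5.18 = 0.1630 m.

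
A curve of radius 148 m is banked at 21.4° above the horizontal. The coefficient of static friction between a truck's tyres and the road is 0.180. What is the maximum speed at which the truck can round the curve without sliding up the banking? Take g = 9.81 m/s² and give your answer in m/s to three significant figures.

29.9 m/s

At the maximum speed, friction acts down the slope at its limiting value f = μN. Radially (horizontal, toward centre): N sinθ + μN cosθ = mv²/r. Vertically: N cosθ − μN sinθ = mg.
Dividing: v² = r g (sinθ + μcosθ)/(cosθ − μsinθ).
sinθ + μcosθ = 0.3649 + 0.180×0.9311 = 0.5325; cosθ − μsinθ = 0.9311 − 0.180×0.3649 = 0.8654.
v² = 148 × 9.81 × 0.5325/0.8654 = 893.3 m²/s², so v = 29.89 m/s.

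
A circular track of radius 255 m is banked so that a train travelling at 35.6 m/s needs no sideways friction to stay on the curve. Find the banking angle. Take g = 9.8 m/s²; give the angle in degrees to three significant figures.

With no friction, the horizontal component of the normal force provides the centripetal force: N sinθ = mv²/r, while N cosθ = mg vertically.
Dividing: tanθ = v²/(r g) = (35.6)²/(255 × 9.8) = 1267/2499 = 0.5071.
θ = arctan(0.5071) = 26.89°.

26.9°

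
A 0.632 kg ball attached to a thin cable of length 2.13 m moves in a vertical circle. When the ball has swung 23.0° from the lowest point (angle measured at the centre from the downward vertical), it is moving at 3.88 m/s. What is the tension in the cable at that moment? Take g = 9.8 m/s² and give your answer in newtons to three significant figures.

Take the radial direction toward the centre of the circle as positive. The component of the weight along the string toward the centre is −mg cos φ (φ measured from the bottom), so Newton's second law along the string gives T − mg cos φ = m v²/r.
cos 23.0° = 0.9205, so T = m(v²/r + g cos φ) = 0.632 × ((3.88)²/2.13 + 9.8 × 0.9205) = 0.632 × (7.068 + (9.021)) = 0.632 × 16.09 = 10.17 N.

10.2 N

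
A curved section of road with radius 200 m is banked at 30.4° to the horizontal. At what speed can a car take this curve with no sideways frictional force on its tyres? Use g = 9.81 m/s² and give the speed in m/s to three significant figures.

33.9 m/s

On a frictionless banked curve, N sinθ = mv²/r and N cosθ = mg, so tanθ = v²/(rg).
v = √(r g tanθ) = √(200 × 9.81 × tan 30.4°) = √(200 × 9.81 × 0.5867) = √1151 = 33.93 m/s.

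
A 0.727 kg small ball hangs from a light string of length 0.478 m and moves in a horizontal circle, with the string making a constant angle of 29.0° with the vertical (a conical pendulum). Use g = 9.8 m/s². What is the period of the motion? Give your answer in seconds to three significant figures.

1.30 s

r = L sinθ = 0.2317 m. From T sinθ = mω²r and T cosθ = mg: tanθ = ω²r/g, so ω² = g tanθ / r = g/(L cosθ).
ω = √(g/(L cosθ)) = √(9.8/(0.478 × 0.8746)) = √23.44 = 4.842 rad/s.
Period = 2π/ω = 1.298 s.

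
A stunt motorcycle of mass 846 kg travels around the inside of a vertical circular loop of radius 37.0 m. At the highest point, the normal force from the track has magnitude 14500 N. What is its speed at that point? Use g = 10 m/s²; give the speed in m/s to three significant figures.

At the top, N + mg = mv²/r, so v = √(r(N/m + g)) = √(37.0 × (14500/846 + 10.0)) = √(37.0 × 27.14) = √1004 = 31.69 m/s.

31.7 m/s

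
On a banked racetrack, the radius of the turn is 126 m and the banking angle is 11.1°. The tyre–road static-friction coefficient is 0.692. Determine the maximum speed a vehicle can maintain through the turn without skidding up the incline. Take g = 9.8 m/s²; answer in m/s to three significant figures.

At the maximum speed, friction acts down the slope at its limiting value f = μN. Radially (horizontal, toward centre): N sinθ + μN cosθ = mv²/r. Vertically: N cosθ − μN sinθ = mg.
Dividing: v² = r g (sinθ + μcosθ)/(cosθ − μsinθ).
sinθ + μcosθ = 0.1925 + 0.692×0.9813 = 0.8716; cosθ − μsinθ = 0.9813 − 0.692×0.1925 = 0.8481.
v² = 126 × 9.8 × 0.8716/0.8481 = 1269 m²/s², so v = 35.62 m/s.

35.6 m/s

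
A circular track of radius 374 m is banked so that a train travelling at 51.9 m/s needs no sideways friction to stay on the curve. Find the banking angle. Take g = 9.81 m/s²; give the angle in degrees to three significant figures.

36.3°

For a frictionless banked turn: horizontally N sinθ = mv²/r and vertically N cosθ = mg.
Dividing: tanθ = v²/(r g) = (51.9)²/(374 × 9.81) = 2694/3669 = 0.7342.
θ = arctan(0.7342) = 36.28°.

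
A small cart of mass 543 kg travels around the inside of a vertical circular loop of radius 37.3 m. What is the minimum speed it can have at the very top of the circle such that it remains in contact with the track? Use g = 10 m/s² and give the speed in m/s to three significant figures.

At the top, both weight mg and N point toward the centre: N + mg = mv²/r.
At minimum speed N → 0, so mg = mv_min²/r ⇒ v_min = √(g r) = √(10.0 × 37.3) = 19.31 m/s.

19.3 m/s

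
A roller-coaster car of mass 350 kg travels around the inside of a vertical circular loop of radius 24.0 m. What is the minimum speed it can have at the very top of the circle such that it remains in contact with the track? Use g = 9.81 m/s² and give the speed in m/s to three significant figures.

15.3 m/s

At the highest point the centre is directly below, so both the weight and N act inward: N + mg = mv²/r.
At minimum speed N → 0, so mg = mv_min²/r ⇒ v_min = √(g r) = √(9.81 × 24.0) = 15.34 m/s.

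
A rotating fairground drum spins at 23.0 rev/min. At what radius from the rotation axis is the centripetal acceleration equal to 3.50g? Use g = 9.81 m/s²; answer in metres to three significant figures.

ω = 23.0 rev/min × 2π/60 = 2.409 rad/s.
a_c = ω²r = 3.50g ⇒ r = 3.50 × 9.81 / (2.409)² = 34.34/5.801 = 5.919 m.

5.92 m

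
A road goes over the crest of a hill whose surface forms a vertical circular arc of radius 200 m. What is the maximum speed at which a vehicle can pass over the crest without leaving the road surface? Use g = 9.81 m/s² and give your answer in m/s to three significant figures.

44.3 m/s

At the crest the centre of the circle is below the vehicle, so the net downward (centripetal) force is mg − N = mv²/r.
The vehicle leaves the road when N → 0, giving v_max = √(g r) = √(9.81 × 200) = 44.29 m/s.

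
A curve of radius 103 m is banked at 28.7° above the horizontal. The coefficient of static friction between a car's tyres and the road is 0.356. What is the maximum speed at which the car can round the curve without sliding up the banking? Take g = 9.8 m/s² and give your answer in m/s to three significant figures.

At the maximum speed, friction acts down the slope at its limiting value f = μN. Radially (horizontal, toward centre): N sinθ + μN cosθ = mv²/r. Vertically: N cosθ − μN sinθ = mg.
Dividing: v² = r g (sinθ + μcosθ)/(cosθ − μsinθ).
sinθ + μcosθ = 0.4802 + 0.356×0.8771 = 0.7925; cosθ − μsinθ = 0.8771 − 0.356×0.4802 = 0.7062.
v² = 103 × 9.8 × 0.7925/0.7062 = 1133 m²/s², so v = 33.66 m/s.

33.7 m/s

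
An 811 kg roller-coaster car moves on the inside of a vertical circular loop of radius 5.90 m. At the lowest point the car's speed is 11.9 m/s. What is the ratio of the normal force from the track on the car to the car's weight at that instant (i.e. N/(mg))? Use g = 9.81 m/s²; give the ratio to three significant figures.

At the bottom, N − mg = mv²/r, so N = m(v²/r + g) and N/(mg) = v²/(rg) + 1 = (11.9)²/(5.90 × 9.81) + 1 = 2.447 + 1 = 3.447.

3.45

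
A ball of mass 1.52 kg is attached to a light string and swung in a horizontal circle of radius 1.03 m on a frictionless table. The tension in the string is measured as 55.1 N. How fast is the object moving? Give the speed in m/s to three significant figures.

T = m v²/r ⇒ v = √(T r / m) = √(55.1 × 1.03 / 1.52) = √37.34 = 6.110 m/s.

6.11 m/s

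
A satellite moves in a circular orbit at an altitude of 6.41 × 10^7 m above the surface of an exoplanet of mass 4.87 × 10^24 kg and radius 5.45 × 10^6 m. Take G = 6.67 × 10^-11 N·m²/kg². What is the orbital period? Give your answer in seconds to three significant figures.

r = R + h = 5.45 × 10^6 + 6.41 × 10^7 = 6.955 × 10^7 m. Gravity provides the centripetal force: G M m / r² = m v² / r ⇒ v = √(GM/r) = 2161 m/s.
T = 2πr/v = 2π × 6.955 × 10^7 / 2161 = 202200 s.

202000 s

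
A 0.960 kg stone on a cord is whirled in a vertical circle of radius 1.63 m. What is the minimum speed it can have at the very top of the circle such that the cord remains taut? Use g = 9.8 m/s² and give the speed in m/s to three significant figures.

4.00 m/s

At the highest point the centre is directly below, so both the weight and T act inward: T + mg = mv²/r.
At minimum speed T → 0, so mg = mv_min²/r ⇒ v_min = √(g r) = √(9.8 × 1.63) = 3.997 m/s.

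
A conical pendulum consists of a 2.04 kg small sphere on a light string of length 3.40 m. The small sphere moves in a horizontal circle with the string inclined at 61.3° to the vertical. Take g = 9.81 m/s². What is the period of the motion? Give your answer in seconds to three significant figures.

2.56 s

r = L sinθ = 2.982 m. From T sinθ = mω²r and T cosθ = mg: tanθ = ω²r/g, so ω² = g tanθ / r = g/(L cosθ).
ω = √(g/(L cosθ)) = √(9.81/(3.40 × 0.4802)) = √6.008 = 2.451 rad/s.
Period = 2π/ω = 2.563 s.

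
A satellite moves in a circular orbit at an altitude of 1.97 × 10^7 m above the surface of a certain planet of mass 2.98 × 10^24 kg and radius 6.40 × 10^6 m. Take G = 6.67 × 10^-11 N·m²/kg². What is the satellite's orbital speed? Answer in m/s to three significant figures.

Orbital radius r = R + h = 6.40 × 10^6 + 1.97 × 10^7 = 2.610 × 10^7 m.
Gravity supplies the centripetal force: G M m / r² = m v² / r, so v = √(GM/r).
v = √(6.67 × 10^-11 × 2.98 × 10^24 / 2.610 × 10^7) = √(7.616 × 10^6) = 2760 m/s.

2760 m/s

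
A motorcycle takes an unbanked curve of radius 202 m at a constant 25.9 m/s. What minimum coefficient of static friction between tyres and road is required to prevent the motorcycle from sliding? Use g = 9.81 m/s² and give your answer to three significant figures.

0.339

Friction provides the centripetal force: μ_s m g = m v²/r, so μ_s = v²/(g r) = (25.90)²/(9.81 × 202) = 670.8/1982 = 0.3385.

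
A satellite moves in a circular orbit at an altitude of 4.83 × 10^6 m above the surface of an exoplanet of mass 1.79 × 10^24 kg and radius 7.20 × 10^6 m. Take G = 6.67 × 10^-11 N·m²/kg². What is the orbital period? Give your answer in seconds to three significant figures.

24000 s

r = R + h = 7.20 × 10^6 + 4.83 × 10^6 = 1.203 × 10^7 m. Gravity provides the centripetal force: G M m / r² = m v² / r ⇒ v = √(GM/r) = 3150 m/s.
T = 2πr/v = 2π × 1.203 × 10^7 / 3150 = 23990 s.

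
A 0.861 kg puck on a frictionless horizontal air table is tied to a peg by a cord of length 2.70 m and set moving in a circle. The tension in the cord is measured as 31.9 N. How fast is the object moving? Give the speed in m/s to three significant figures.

10.0 m/s

T = m v²/r ⇒ v = √(T r / m) = √(31.9 × 2.70 / 0.861) = √100.0 = 10.00 m/s.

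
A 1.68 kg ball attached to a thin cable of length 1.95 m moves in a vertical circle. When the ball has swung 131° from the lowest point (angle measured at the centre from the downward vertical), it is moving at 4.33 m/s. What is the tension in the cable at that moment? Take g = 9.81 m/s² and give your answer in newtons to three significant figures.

Take the radial direction toward the centre of the circle as positive. The component of the weight along the string toward the centre is −mg cos φ (φ measured from the bottom), so Newton's second law along the string gives T − mg cos φ = m v²/r.
cos 131° = -0.6561, so T = m(v²/r + g cos φ) = 1.68 × ((4.33)²/1.95 + 9.81 × -0.6561) = 1.68 × (9.615 + (-6.436)) = 1.68 × 3.179 = 5.341 N.

5.34 N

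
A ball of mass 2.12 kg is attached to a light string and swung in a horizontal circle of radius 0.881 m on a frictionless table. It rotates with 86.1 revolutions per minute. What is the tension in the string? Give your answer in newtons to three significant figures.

152 N

ω = 86.1 rev/min × 2π/60 = 9.016 rad/s, so v = ωr = 9.016 × 0.881 = 7.943 m/s.
The tension is the only horizontal force, so it supplies the full centripetal force: T = m v²/r = 2.12 × (7.943)²/0.881 = 2.12 × 63.10/0.881 = 151.8 N.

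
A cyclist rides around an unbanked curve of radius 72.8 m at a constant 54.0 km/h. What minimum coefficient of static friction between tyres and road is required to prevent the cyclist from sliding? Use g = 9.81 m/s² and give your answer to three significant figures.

0.315

v = 54.0/3.6 = 15.00 m/s.
Friction provides the centripetal force: μ_s m g = m v²/r, so μ_s = v²/(g r) = (15.00)²/(9.81 × 72.8) = 225.0/714.2 = 0.3151.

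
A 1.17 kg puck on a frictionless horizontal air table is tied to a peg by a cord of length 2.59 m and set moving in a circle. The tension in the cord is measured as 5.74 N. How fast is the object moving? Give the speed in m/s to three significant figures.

T = m v²/r ⇒ v = √(T r / m) = √(5.74 × 2.59 / 1.17) = √12.71 = 3.565 m/s.

3.56 m/s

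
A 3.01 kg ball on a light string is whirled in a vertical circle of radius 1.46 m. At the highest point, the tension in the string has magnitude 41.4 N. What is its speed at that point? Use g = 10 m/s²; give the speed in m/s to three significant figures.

At the top, T + mg = mv²/r, so v = √(r(T/m + g)) = √(1.46 × (41.4/3.01 + 10.0)) = √(1.46 × 23.75) = √34.68 = 5.889 m/s.

5.89 m/s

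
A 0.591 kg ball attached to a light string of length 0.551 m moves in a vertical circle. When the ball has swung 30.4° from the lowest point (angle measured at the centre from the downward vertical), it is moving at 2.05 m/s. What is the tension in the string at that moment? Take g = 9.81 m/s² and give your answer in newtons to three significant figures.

Take the radial direction toward the centre of the circle as positive. The component of the weight along the string toward the centre is −mg cos φ (φ measured from the bottom), so Newton's second law along the string gives T − mg cos φ = m v²/r.
cos 30.4° = 0.8625, so T = m(v²/r + g cos φ) = 0.591 × ((2.05)²/0.551 + 9.81 × 0.8625) = 0.591 × (7.627 + (8.461)) = 0.591 × 16.09 = 9.508 N.

9.51 N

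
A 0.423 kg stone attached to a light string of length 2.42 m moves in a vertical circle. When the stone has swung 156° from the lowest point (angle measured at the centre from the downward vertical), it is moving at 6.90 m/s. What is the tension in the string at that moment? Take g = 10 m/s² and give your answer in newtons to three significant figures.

4.46 N

Take the radial direction toward the centre of the circle as positive. The component of the weight along the string toward the centre is −mg cos φ (φ measured from the bottom), so Newton's second law along the string gives T − mg cos φ = m v²/r.
cos 156° = -0.9135, so T = m(v²/r + g cos φ) = 0.423 × ((6.90)²/2.42 + 10.0 × -0.9135) = 0.423 × (19.67 + (-9.135)) = 0.423 × 10.54 = 4.458 N.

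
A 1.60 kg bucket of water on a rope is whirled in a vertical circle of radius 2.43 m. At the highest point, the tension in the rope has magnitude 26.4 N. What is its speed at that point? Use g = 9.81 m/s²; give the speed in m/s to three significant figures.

At the top, T + mg = mv²/r, so v = √(r(T/m + g)) = √(2.43 × (26.4/1.60 + 9.81)) = √(2.43 × 26.31) = √63.93 = 7.996 m/s.

8.00 m/s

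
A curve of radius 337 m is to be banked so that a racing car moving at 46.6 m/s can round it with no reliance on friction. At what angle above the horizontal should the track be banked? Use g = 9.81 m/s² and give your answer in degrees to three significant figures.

33.3°

With no friction, the horizontal component of the normal force provides the centripetal force: N sinθ = mv²/r, while N cosθ = mg vertically.
Dividing: tanθ = v²/(r g) = (46.6)²/(337 × 9.81) = 2172/3306 = 0.6569.
θ = arctan(0.6569) = 33.30°.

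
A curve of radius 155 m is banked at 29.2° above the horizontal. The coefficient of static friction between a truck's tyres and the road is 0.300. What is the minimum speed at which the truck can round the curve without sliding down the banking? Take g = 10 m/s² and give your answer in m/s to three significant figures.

At the minimum speed, friction acts up the slope at its limiting value f = μN. Radially (horizontal, toward centre): N sinθ − μN cosθ = mv²/r. Vertically: N cosθ + μN sinθ = mg.
Dividing: v² = r g (sinθ − μcosθ)/(cosθ + μsinθ).
sinθ − μcosθ = 0.4879 − 0.300×0.8729 = 0.2260; cosθ + μsinθ = 0.8729 + 0.300×0.4879 = 1.019.
v² = 155 × 10.0 × 0.2260/1.019 = 343.6 m²/s², so v = 18.54 m/s.

18.5 m/s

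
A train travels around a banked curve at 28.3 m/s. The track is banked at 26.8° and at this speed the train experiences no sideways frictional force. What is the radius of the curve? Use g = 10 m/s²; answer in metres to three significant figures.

159 m

Frictionless banking: tanθ = v²/(rg), so r = v²/(g tanθ).
r = (28.3)²/(10.0 × tan 26.8°) = 800.9/(10.0 × 0.5051) = 800.9/5.051 = 158.5 m.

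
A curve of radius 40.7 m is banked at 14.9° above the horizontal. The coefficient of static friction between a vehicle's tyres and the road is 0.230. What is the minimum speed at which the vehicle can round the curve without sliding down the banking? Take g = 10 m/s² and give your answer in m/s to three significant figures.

3.72 m/s

At the minimum speed, friction acts up the slope at its limiting value f = μN. Radially (horizontal, toward centre): N sinθ − μN cosθ = mv²/r. Vertically: N cosθ + μN sinθ = mg.
Dividing: v² = r g (sinθ − μcosθ)/(cosθ + μsinθ).
sinθ − μcosθ = 0.2571 − 0.230×0.9664 = 0.03487; cosθ + μsinθ = 0.9664 + 0.230×0.2571 = 1.026.
v² = 40.7 × 10.0 × 0.03487/1.026 = 13.84 m²/s², so v = 3.720 m/s.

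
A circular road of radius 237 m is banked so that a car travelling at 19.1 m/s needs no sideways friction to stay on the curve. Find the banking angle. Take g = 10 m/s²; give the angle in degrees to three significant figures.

8.75°

With no friction, the horizontal component of the normal force provides the centripetal force: N sinθ = mv²/r, while N cosθ = mg vertically.
Dividing: tanθ = v²/(r g) = (19.1)²/(237 × 10.0) = 364.8/2370 = 0.1539.
θ = arctan(0.1539) = 8.751°.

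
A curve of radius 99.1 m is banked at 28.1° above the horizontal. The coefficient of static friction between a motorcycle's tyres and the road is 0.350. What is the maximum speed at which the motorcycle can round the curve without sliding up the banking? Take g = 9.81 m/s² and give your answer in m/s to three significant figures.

32.5 m/s

At the maximum speed, friction acts down the slope at its limiting value f = μN. Radially (horizontal, toward centre): N sinθ + μN cosθ = mv²/r. Vertically: N cosθ − μN sinθ = mg.
Dividing: v² = r g (sinθ + μcosθ)/(cosθ − μsinθ).
sinθ + μcosθ = 0.4710 + 0.350×0.8821 = 0.7798; cosθ − μsinθ = 0.8821 − 0.350×0.4710 = 0.7173.
v² = 99.1 × 9.81 × 0.7798/0.7173 = 1057 m²/s², so v = 32.51 m/s.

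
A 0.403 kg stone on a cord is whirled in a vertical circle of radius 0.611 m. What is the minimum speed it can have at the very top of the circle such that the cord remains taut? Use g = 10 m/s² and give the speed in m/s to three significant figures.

2.47 m/s

At the top, both weight mg and T point toward the centre: T + mg = mv²/r.
At minimum speed T → 0, so mg = mv_min²/r ⇒ v_min = √(g r) = √(10.0 × 0.611) = 2.472 m/s.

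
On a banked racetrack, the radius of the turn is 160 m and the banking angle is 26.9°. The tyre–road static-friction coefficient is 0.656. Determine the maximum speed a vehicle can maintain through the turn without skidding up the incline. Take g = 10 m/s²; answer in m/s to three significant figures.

At the maximum speed, friction acts down the slope at its limiting value f = μN. Radially (horizontal, toward centre): N sinθ + μN cosθ = mv²/r. Vertically: N cosθ − μN sinθ = mg.
Dividing: v² = r g (sinθ + μcosθ)/(cosθ − μsinθ).
sinθ + μcosθ = 0.4524 + 0.656×0.8918 = 1.037; cosθ − μsinθ = 0.8918 − 0.656×0.4524 = 0.5950.
v² = 160 × 10.0 × 1.037/0.5950 = 2790 m²/s², so v = 52.82 m/s.

52.8 m/s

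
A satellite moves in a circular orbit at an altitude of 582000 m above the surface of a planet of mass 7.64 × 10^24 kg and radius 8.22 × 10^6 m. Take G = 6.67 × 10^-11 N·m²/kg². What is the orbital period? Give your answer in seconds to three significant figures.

r = R + h = 8.22 × 10^6 + 582000 = 8.802 × 10^6 m. Gravity provides the centripetal force: G M m / r² = m v² / r ⇒ v = √(GM/r) = 7609 m/s.
T = 2πr/v = 2π × 8.802 × 10^6 / 7609 = 7268 s.

7270 s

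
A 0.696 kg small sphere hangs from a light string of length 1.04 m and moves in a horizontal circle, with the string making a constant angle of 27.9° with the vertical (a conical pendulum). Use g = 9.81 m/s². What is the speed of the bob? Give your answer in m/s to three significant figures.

1.59 m/s

The radius of the circle is r = L sinθ = 1.04 × sin 27.9° = 0.4866 m.
Horizontally T sinθ = mv²/r and vertically T cosθ = mg, so tanθ = v²/(rg).
v = √(r g tanθ) = √(0.4866 × 9.81 × 0.5295) = √2.528 = 1.590 m/s.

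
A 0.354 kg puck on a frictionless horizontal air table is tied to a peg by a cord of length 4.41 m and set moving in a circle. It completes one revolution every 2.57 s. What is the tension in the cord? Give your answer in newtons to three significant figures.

9.33 N

v = 2πr/T = 2π × 4.41/2.57 = 10.78 m/s.
The tension is the only horizontal force, so it supplies the full centripetal force: T = m v²/r = 0.354 × (10.78)²/4.41 = 0.354 × 116.2/4.41 = 9.331 N.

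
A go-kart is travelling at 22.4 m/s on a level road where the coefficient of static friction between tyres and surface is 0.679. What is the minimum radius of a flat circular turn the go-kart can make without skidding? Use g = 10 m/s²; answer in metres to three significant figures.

At the limit, μ_s m g = m v²/r, so r_min = v²/(μ_s g) = (22.4)²/(0.679 × 10.0) = 501.8/6.790 = 73.90 m.

73.9 m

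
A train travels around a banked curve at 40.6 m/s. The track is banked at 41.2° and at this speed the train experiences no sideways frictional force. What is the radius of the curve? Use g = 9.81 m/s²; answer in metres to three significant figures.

192 m

Frictionless banking: tanθ = v²/(rg), so r = v²/(g tanθ).
r = (40.6)²/(9.81 × tan 41.2°) = 1648/(9.81 × 0.8754) = 1648/8.588 = 191.9 m.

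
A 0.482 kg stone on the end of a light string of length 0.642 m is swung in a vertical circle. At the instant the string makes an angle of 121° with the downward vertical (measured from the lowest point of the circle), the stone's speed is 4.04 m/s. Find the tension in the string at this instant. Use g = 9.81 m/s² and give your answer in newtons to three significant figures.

9.82 N

Take the radial direction toward the centre of the circle as positive. The component of the weight along the string toward the centre is −mg cos φ (φ measured from the bottom), so Newton's second law along the string gives T − mg cos φ = m v²/r.
cos 121° = -0.5150, so T = m(v²/r + g cos φ) = 0.482 × ((4.04)²/0.642 + 9.81 × -0.5150) = 0.482 × (25.42 + (-5.053)) = 0.482 × 20.37 = 9.819 N.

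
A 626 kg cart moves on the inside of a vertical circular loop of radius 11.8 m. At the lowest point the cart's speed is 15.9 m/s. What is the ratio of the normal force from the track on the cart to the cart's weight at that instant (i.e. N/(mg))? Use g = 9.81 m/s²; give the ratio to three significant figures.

At the bottom, N − mg = mv²/r, so N = m(v²/r + g) and N/(mg) = v²/(rg) + 1 = (15.9)²/(11.8 × 9.81) + 1 = 2.184 + 1 = 3.184.

3.18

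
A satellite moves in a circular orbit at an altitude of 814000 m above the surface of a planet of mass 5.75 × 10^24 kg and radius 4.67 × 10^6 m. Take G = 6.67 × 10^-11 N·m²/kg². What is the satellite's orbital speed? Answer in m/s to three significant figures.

8360 m/s

Orbital radius r = R + h = 4.67 × 10^6 + 814000 = 5.484 × 10^6 m.
Gravity supplies the centripetal force: G M m / r² = m v² / r, so v = √(GM/r).
v = √(6.67 × 10^-11 × 5.75 × 10^24 / 5.484 × 10^6) = √(6.994 × 10^7) = 8363 m/s.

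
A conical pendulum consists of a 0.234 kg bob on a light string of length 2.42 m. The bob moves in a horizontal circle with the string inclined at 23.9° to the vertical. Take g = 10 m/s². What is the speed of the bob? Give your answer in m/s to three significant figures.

2.08 m/s

The radius of the circle is r = L sinθ = 2.42 × sin 23.9° = 0.9804 m.
Horizontally T sinθ = mv²/r and vertically T cosθ = mg, so tanθ = v²/(rg).
v = √(r g tanθ) = √(0.9804 × 10.0 × 0.4431) = √4.345 = 2.084 m/s.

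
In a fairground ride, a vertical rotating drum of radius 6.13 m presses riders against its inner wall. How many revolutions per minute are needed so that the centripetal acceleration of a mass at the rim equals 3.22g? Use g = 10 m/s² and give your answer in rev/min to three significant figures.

21.9 rev/min

Require ω²r = 3.22g, so ω = √(3.22 × 10.0/6.13) = 2.292 rad/s.
In rev/min: ω × 60/(2π) = 2.292 × 60/(2π) = 21.89 rev/min.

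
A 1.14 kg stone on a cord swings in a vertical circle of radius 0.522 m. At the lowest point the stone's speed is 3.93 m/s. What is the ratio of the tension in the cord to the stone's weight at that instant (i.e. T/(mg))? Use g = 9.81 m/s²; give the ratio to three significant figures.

At the bottom, T − mg = mv²/r, so T = m(v²/r + g) and T/(mg) = v²/(rg) + 1 = (3.93)²/(0.522 × 9.81) + 1 = 3.016 + 1 = 4.016.

4.02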